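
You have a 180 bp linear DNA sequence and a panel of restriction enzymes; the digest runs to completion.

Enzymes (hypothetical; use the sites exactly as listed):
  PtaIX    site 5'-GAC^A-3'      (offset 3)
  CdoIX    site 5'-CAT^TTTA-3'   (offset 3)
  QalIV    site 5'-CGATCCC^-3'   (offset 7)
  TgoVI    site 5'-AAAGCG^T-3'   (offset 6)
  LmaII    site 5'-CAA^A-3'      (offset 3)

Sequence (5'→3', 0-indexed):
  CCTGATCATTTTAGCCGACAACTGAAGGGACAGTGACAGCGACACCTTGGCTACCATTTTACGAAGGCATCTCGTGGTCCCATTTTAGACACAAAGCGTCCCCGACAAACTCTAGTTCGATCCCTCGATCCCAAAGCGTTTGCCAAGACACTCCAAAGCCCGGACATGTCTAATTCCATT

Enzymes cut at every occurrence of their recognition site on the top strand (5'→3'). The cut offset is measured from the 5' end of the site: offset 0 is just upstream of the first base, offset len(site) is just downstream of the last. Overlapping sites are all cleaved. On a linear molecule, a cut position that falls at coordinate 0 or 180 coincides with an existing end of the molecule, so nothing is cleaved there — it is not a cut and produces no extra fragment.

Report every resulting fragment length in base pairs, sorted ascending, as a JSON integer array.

Site scan:
  PtaIX GACA/3: at [16, 28, 34, 40, 87, 103, 146, 162] ⇒ [19, 31, 37, 43, 90, 106, 149, 165]
  CdoIX CATTTTA/3: at [6, 54, 80] ⇒ [9, 57, 83]
  QalIV CGATCCC/7: at [117, 125] ⇒ [124, 132]
  TgoVI AAAGCGT/6: at [92, 132] ⇒ [98, 138]
  LmaII CAAA/3: at [91, 105, 131, 153] ⇒ [94, 108, 134, 156]

All cut coordinates (distinct, sorted): [9, 19, 31, 37, 43, 57, 83, 90, 94, 98, 106, 108, 124, 132, 134, 138, 149, 156, 165]

Fragments:
  [0,9): 9 bp
  [9,19): 10 bp
  [19,31): 12 bp
  [31,37): 6 bp
  [37,43): 6 bp
  [43,57): 14 bp
  [57,83): 26 bp
  [83,90): 7 bp
  [90,94): 4 bp
  [94,98): 4 bp
  [98,106): 8 bp
  [106,108): 2 bp
  [108,124): 16 bp
  [124,132): 8 bp
  [132,134): 2 bp
  [134,138): 4 bp
  [138,149): 11 bp
  [149,156): 7 bp
  [156,165): 9 bp
  [165,180): 15 bp

[2,2,4,4,4,6,6,7,7,8,8,9,9,10,11,12,14,15,16,26]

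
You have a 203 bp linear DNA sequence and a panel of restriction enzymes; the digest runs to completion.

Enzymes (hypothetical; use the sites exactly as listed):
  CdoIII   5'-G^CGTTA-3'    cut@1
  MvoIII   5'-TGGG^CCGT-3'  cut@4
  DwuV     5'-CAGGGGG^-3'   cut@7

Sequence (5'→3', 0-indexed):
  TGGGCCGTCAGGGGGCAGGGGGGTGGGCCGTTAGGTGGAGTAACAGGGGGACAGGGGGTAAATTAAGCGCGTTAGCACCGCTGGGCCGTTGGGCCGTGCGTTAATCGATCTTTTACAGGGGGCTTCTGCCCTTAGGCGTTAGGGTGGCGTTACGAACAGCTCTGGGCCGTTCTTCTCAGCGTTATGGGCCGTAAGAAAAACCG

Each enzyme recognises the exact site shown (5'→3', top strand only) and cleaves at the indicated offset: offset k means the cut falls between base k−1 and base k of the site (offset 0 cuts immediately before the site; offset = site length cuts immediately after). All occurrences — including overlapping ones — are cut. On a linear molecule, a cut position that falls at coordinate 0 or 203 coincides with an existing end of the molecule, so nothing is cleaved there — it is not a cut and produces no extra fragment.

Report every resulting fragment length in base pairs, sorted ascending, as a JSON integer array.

[4,5,5,7,8,8,9,11,11,11,13,14,15,16,19,23,24]

Site scan:
  CdoIII (GCGTTA, off=1): starts [68, 97, 135, 146, 178] → cuts [69, 98, 136, 147, 179]
  MvoIII (TGGGCCGT, off=4): starts [0, 23, 81, 89, 162, 184] → cuts [4, 27, 85, 93, 166, 188]
  DwuV (CAGGGGG, off=7): starts [8, 15, 43, 51, 115] → cuts [15, 22, 50, 58, 122]

Pooled cuts: [4, 15, 22, 27, 50, 58, 69, 85, 93, 98, 122, 136, 147, 166, 179, 188]

Fragment lengths:
  [0,4): 4 bp
  [4,15): 11 bp
  [15,22): 7 bp
  [22,27): 5 bp
  [27,50): 23 bp
  [50,58): 8 bp
  [58,69): 11 bp
  [69,85): 16 bp
  [85,93): 8 bp
  [93,98): 5 bp
  [98,122): 24 bp
  [122,136): 14 bp
  [136,147): 11 bp
  [147,166): 19 bp
  [166,179): 13 bp
  [179,188): 9 bp
  [188,203): 15 bp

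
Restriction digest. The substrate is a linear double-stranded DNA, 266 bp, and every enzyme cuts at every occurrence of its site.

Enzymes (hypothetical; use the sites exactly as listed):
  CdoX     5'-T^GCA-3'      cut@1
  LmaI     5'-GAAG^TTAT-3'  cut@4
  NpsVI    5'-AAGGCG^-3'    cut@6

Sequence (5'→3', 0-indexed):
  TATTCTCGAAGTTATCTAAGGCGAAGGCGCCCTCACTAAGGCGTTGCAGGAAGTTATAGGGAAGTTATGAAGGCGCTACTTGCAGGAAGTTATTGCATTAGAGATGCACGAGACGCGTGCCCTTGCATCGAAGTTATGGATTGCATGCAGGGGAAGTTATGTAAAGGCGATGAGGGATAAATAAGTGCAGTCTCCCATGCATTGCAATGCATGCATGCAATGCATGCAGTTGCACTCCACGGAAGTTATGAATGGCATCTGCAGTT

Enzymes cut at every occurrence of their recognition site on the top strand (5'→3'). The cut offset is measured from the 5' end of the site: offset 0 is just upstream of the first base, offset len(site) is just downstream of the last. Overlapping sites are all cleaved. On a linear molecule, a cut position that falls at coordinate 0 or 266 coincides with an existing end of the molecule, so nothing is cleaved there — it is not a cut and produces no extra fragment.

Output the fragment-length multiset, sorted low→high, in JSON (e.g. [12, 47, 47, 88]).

Scan for sites:
  CdoX (TGCA, off=1): starts [44, 80, 93, 104, 123, 141, 145, 185, 197, 202, 207, 211, 215, 220, 224, 230, 259] → cuts [45, 81, 94, 105, 124, 142, 146, 186, 198, 203, 208, 212, 216, 221, 225, 231, 260]
  LmaI (GAAGTTAT, off=4): starts [7, 49, 60, 85, 129, 152, 241] → cuts [11, 53, 64, 89, 133, 156, 245]
  NpsVI (AAGGCG, off=6): starts [17, 23, 37, 69, 163] → cuts [23, 29, 43, 75, 169]

Pooled cuts: [11, 23, 29, 43, 45, 53, 64, 75, 81, 89, 94, 105, 124, 133, 142, 146, 156, 169, 186, 198, 203, 208, 212, 216, 221, 225, 231, 245, 260]

Fragments:
  [0,11): 11 bp
  [11,23): 12 bp
  [23,29): 6 bp
  [29,43): 14 bp
  [43,45): 2 bp
  [45,53): 8 bp
  [53,64): 11 bp
  [64,75): 11 bp
  [75,81): 6 bp
  [81,89): 8 bp
  [89,94): 5 bp
  [94,105): 11 bp
  [105,124): 19 bp
  [124,133): 9 bp
  [133,142): 9 bp
  [142,146): 4 bp
  [146,156): 10 bp
  [156,169): 13 bp
  [169,186): 17 bp
  [186,198): 12 bp
  [198,203): 5 bp
  [203,208): 5 bp
  [208,212): 4 bp
  [212,216): 4 bp
  [216,221): 5 bp
  [221,225): 4 bp
  [225,231): 6 bp
  [231,245): 14 bp
  [245,260): 15 bp
  [260,266): 6 bp

[2,4,4,4,4,5,5,5,5,6,6,6,6,8,8,9,9,10,11,11,11,11,12,12,13,14,14,15,17,19]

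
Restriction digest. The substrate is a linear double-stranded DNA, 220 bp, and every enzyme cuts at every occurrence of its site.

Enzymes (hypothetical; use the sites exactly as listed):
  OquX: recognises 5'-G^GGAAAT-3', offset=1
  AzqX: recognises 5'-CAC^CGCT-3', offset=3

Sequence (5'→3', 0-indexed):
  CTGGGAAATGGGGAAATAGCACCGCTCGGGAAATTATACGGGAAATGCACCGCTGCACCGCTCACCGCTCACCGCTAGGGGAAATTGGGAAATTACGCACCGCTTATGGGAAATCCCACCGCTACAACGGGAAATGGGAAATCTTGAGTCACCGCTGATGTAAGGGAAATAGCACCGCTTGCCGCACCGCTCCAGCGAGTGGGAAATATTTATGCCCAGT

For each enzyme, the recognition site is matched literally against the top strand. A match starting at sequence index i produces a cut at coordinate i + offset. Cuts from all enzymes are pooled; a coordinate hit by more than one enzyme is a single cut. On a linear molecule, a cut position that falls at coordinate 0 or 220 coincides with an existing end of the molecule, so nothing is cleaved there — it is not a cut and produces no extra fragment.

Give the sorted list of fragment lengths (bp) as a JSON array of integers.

Per-enzyme occurrences:
  OquX GGGAAAT/1: at [2, 10, 27, 39, 78, 86, 107, 128, 135, 163, 200] ⇒ [3, 11, 28, 40, 79, 87, 108, 129, 136, 164, 201]
  AzqX CACCGCT/3: at [19, 47, 55, 62, 69, 97, 116, 149, 172, 184] ⇒ [22, 50, 58, 65, 72, 100, 119, 152, 175, 187]

Pooled cuts: [3, 11, 22, 28, 40, 50, 58, 65, 72, 79, 87, 100, 108, 119, 129, 136, 152, 164, 175, 187, 201]

Fragments:
  [0,3): 3 bp
  [3,11): 8 bp
  [11,22): 11 bp
  [22,28): 6 bp
  [28,40): 12 bp
  [40,50): 10 bp
  [50,58): 8 bp
  [58,65): 7 bp
  [65,72): 7 bp
  [72,79): 7 bp
  [79,87): 8 bp
  [87,100): 13 bp
  [100,108): 8 bp
  [108,119): 11 bp
  [119,129): 10 bp
  [129,136): 7 bp
  [136,152): 16 bp
  [152,164): 12 bp
  [164,175): 11 bp
  [175,187): 12 bp
  [187,201): 14 bp
  [201,220): 19 bp

[3,6,7,7,7,7,8,8,8,8,10,10,11,11,11,12,12,12,13,14,16,19]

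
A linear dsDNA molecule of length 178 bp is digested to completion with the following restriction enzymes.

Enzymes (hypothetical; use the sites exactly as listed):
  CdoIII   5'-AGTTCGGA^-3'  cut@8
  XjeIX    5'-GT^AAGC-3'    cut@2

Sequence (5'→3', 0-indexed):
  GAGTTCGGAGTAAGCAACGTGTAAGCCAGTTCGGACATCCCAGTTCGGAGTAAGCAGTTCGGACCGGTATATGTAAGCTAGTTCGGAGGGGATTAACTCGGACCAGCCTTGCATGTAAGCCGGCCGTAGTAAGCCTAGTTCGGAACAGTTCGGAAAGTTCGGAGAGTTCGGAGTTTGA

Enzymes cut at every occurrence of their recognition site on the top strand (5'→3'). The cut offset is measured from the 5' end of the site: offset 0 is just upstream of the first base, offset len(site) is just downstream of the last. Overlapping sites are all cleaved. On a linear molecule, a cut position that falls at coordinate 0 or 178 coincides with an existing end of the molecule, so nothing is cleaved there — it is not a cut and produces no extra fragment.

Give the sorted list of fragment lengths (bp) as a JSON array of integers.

Per-enzyme occurrences:
  CdoIII (AGTTCGGA, off=8): starts [1, 27, 41, 55, 79, 136, 146, 155, 164] → cuts [9, 35, 49, 63, 87, 144, 154, 163, 172]
  XjeIX (GTAAGC, off=2): starts [9, 20, 49, 72, 114, 128] → cuts [11, 22, 51, 74, 116, 130]

Pooled cuts: [9, 11, 22, 35, 49, 51, 63, 74, 87, 116, 130, 144, 154, 163, 172]

Fragment lengths:
  [0,9): 9 bp
  [9,11): 2 bp
  [11,22): 11 bp
  [22,35): 13 bp
  [35,49): 14 bp
  [49,51): 2 bp
  [51,63): 12 bp
  [63,74): 11 bp
  [74,87): 13 bp
  [87,116): 29 bp
  [116,130): 14 bp
  [130,144): 14 bp
  [144,154): 10 bp
  [154,163): 9 bp
  [163,172): 9 bp
  [172,178): 6 bp

[2,2,6,9,9,9,10,11,11,12,13,13,14,14,14,29]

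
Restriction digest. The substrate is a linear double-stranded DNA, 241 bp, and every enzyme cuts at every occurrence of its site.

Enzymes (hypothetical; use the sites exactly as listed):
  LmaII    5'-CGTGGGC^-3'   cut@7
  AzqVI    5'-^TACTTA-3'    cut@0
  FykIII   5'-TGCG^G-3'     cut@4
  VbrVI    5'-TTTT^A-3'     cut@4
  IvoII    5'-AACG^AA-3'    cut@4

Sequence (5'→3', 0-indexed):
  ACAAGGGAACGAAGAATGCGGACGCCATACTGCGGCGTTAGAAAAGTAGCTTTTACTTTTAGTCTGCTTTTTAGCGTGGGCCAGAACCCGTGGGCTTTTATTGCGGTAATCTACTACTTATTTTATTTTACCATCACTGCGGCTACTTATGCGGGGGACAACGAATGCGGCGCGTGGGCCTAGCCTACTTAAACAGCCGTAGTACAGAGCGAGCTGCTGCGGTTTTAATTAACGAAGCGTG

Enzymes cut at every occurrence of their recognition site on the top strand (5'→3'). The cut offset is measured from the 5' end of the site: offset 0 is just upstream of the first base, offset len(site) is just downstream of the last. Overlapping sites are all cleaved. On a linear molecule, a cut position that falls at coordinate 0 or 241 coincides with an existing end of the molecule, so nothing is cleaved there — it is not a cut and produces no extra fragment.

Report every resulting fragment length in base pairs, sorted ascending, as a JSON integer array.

[2,4,5,5,6,6,6,6,7,8,9,9,9,10,10,10,10,11,12,12,14,14,20,36]

Per-enzyme occurrences:
  LmaII (CGTGGGC, off=7): starts [74, 88, 172] → cuts [81, 95, 179]
  AzqVI (TACTTA, off=0): starts [114, 143, 185] → cuts [114, 143, 185]
  FykIII (TGCGG, off=4): starts [16, 30, 101, 137, 149, 165, 217] → cuts [20, 34, 105, 141, 153, 169, 221]
  VbrVI (TTTTA, off=4): starts [50, 56, 68, 95, 120, 125, 222] → cuts [54, 60, 72, 99, 124, 129, 226]
  IvoII (AACGAA, off=4): starts [7, 159, 230] → cuts [11, 163, 234]

All cut coordinates (distinct, sorted): [11, 20, 34, 54, 60, 72, 81, 95, 99, 105, 114, 124, 129, 141, 143, 153, 163, 169, 179, 185, 221, 226, 234]

Fragments:
  [0,11): 11 bp
  [11,20): 9 bp
  [20,34): 14 bp
  [34,54): 20 bp
  [54,60): 6 bp
  [60,72): 12 bp
  [72,81): 9 bp
  [81,95): 14 bp
  [95,99): 4 bp
  [99,105): 6 bp
  [105,114): 9 bp
  [114,124): 10 bp
  [124,129): 5 bp
  [129,141): 12 bp
  [141,143): 2 bp
  [143,153): 10 bp
  [153,163): 10 bp
  [163,169): 6 bp
  [169,179): 10 bp
  [179,185): 6 bp
  [185,221): 36 bp
  [221,226): 5 bp
  [226,234): 8 bp
  [234,241): 7 bp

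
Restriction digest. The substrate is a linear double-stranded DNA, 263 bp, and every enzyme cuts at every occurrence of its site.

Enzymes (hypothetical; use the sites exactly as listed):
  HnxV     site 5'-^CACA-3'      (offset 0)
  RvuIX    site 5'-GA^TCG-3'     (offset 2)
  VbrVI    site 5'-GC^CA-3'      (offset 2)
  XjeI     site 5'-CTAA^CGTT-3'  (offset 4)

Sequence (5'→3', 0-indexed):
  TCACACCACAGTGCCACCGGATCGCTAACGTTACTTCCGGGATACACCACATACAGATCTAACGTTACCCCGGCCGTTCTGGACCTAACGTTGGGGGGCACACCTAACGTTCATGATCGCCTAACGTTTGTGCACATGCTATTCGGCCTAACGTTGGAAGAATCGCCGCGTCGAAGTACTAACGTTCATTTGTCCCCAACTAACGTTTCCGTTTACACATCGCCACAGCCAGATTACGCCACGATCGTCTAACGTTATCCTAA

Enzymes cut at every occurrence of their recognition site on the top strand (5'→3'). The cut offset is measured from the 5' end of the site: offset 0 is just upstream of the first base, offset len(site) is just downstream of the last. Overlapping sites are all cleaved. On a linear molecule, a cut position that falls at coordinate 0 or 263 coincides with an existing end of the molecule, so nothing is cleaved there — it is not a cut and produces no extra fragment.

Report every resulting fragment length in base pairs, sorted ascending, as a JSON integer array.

[1,5,5,6,7,7,8,8,8,8,8,9,9,10,10,11,12,15,19,19,21,26,31]

Site scan:
  HnxV (CACA, off=0): starts [1, 6, 47, 98, 132, 215, 223] → cuts [1, 6, 47, 98, 132, 215, 223]
  RvuIX (GATCG, off=2): starts [19, 114, 242] → cuts [21, 116, 244]
  VbrVI (GCCA, off=2): starts [12, 221, 227, 237] → cuts [14, 223, 229, 239]
  XjeI (CTAACGTT, off=4): starts [24, 58, 84, 103, 120, 147, 178, 199, 248] → cuts [28, 62, 88, 107, 124, 151, 182, 203, 252]

Pooled cuts: [1, 6, 14, 21, 28, 47, 62, 88, 98, 107, 116, 124, 132, 151, 182, 203, 215, 223, 229, 239, 244, 252]

Fragment lengths:
  [0,1): 1 bp
  [1,6): 5 bp
  [6,14): 8 bp
  [14,21): 7 bp
  [21,28): 7 bp
  [28,47): 19 bp
  [47,62): 15 bp
  [62,88): 26 bp
  [88,98): 10 bp
  [98,107): 9 bp
  [107,116): 9 bp
  [116,124): 8 bp
  [124,132): 8 bp
  [132,151): 19 bp
  [151,182): 31 bp
  [182,203): 21 bp
  [203,215): 12 bp
  [215,223): 8 bp
  [223,229): 6 bp
  [229,239): 10 bp
  [239,244): 5 bp
  [244,252): 8 bp
  [252,263): 11 bp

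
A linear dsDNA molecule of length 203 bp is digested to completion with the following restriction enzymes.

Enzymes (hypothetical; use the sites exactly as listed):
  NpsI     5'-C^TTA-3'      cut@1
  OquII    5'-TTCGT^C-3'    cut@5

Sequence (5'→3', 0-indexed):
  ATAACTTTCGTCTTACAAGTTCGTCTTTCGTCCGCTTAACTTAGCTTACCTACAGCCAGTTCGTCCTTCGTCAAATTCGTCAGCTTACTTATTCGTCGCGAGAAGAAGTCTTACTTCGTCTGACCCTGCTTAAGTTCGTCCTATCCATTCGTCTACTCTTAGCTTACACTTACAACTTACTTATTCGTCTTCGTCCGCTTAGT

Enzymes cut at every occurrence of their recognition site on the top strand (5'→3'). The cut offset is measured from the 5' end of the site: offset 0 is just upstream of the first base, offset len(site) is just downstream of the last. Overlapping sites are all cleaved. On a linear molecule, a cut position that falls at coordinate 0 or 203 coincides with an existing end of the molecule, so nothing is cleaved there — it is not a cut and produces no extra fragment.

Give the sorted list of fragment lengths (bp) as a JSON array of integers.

Scan for sites:
  NpsI CTTA/1: at [11, 34, 39, 44, 83, 87, 109, 128, 157, 162, 168, 175, 179, 197] ⇒ [12, 35, 40, 45, 84, 88, 110, 129, 158, 163, 169, 176, 180, 198]
  OquII TTCGTC/5: at [6, 19, 26, 59, 66, 75, 91, 114, 134, 147, 183, 189] ⇒ [11, 24, 31, 64, 71, 80, 96, 119, 139, 152, 188, 194]

All cut coordinates (distinct, sorted): [11, 12, 24, 31, 35, 40, 45, 64, 71, 80, 84, 88, 96, 110, 119, 129, 139, 152, 158, 163, 169, 176, 180, 188, 194, 198]

Fragments:
  [0,11): 11 bp
  [11,12): 1 bp
  [12,24): 12 bp
  [24,31): 7 bp
  [31,35): 4 bp
  [35,40): 5 bp
  [40,45): 5 bp
  [45,64): 19 bp
  [64,71): 7 bp
  [71,80): 9 bp
  [80,84): 4 bp
  [84,88): 4 bp
  [88,96): 8 bp
  [96,110): 14 bp
  [110,119): 9 bp
  [119,129): 10 bp
  [129,139): 10 bp
  [139,152): 13 bp
  [152,158): 6 bp
  [158,163): 5 bp
  [163,169): 6 bp
  [169,176): 7 bp
  [176,180): 4 bp
  [180,188): 8 bp
  [188,194): 6 bp
  [194,198): 4 bp
  [198,203): 5 bp

[1,4,4,4,4,4,5,5,5,5,6,6,6,7,7,7,8,8,9,9,10,10,11,12,13,14,19]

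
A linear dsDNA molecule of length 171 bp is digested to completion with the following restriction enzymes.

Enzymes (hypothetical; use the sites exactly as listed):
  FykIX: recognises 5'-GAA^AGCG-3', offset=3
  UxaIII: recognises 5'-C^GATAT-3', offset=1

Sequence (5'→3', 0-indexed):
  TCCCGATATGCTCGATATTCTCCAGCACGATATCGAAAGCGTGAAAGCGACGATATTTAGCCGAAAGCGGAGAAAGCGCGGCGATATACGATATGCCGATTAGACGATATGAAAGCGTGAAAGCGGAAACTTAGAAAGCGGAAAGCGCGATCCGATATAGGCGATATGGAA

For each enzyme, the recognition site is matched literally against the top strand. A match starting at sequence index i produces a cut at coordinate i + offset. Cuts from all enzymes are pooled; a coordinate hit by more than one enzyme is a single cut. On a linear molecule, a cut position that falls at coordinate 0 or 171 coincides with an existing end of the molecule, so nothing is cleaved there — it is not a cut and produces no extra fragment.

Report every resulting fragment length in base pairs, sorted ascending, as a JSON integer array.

Scan for sites:
  FykIX GAAAGCG/3: at [34, 42, 62, 71, 110, 118, 133, 140] ⇒ [37, 45, 65, 74, 113, 121, 136, 143]
  UxaIII CGATAT/1: at [3, 12, 27, 50, 81, 88, 104, 152, 161] ⇒ [4, 13, 28, 51, 82, 89, 105, 153, 162]

All cut coordinates (distinct, sorted): [4, 13, 28, 37, 45, 51, 65, 74, 82, 89, 105, 113, 121, 136, 143, 153, 162]

Fragments:
  [0,4): 4 bp
  [4,13): 9 bp
  [13,28): 15 bp
  [28,37): 9 bp
  [37,45): 8 bp
  [45,51): 6 bp
  [51,65): 14 bp
  [65,74): 9 bp
  [74,82): 8 bp
  [82,89): 7 bp
  [89,105): 16 bp
  [105,113): 8 bp
  [113,121): 8 bp
  [121,136): 15 bp
  [136,143): 7 bp
  [143,153): 10 bp
  [153,162): 9 bp
  [162,171): 9 bp

[4,6,7,7,8,8,8,8,9,9,9,9,9,10,14,15,15,16]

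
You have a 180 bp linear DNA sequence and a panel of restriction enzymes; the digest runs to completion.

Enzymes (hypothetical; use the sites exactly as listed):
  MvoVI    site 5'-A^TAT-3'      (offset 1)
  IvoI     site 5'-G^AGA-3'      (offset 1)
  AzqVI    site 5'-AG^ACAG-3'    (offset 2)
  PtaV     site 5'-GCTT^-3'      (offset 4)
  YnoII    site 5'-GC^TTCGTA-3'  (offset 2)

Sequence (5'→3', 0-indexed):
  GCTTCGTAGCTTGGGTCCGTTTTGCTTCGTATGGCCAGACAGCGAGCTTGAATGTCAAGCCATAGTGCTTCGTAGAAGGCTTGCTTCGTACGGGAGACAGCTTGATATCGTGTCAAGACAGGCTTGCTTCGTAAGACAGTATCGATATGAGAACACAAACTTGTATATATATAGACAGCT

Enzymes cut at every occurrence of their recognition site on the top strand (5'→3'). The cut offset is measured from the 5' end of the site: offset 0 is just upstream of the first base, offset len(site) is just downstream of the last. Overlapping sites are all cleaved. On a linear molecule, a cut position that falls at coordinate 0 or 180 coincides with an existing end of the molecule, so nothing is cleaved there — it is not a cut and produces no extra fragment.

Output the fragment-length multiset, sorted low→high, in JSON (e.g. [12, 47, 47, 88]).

[2,2,2,2,2,2,2,2,2,2,2,2,4,5,6,6,7,8,8,8,10,11,11,12,12,13,16,19]

Site scan:
  MvoVI ATAT/1: at [104, 144, 164, 166, 168] ⇒ [105, 145, 165, 167, 169]
  IvoI GAGA/1: at [93, 148] ⇒ [94, 149]
  AzqVI AGACAG/2: at [36, 94, 115, 133, 172] ⇒ [38, 96, 117, 135, 174]
  PtaV GCTT/4: at [0, 8, 23, 45, 66, 78, 82, 99, 121, 125] ⇒ [4, 12, 27, 49, 70, 82, 86, 103, 125, 129]
  YnoII GCTTCGTA/2: at [0, 23, 66, 82, 125] ⇒ [2, 25, 68, 84, 127]

Pooled cuts: [2, 4, 12, 25, 27, 38, 49, 68, 70, 82, 84, 86, 94, 96, 103, 105, 117, 125, 127, 129, 135, 145, 149, 165, 167, 169, 174]

Fragment lengths:
  [0,2): 2 bp
  [2,4): 2 bp
  [4,12): 8 bp
  [12,25): 13 bp
  [25,27): 2 bp
  [27,38): 11 bp
  [38,49): 11 bp
  [49,68): 19 bp
  [68,70): 2 bp
  [70,82): 12 bp
  [82,84): 2 bp
  [84,86): 2 bp
  [86,94): 8 bp
  [94,96): 2 bp
  [96,103): 7 bp
  [103,105): 2 bp
  [105,117): 12 bp
  [117,125): 8 bp
  [125,127): 2 bp
  [127,129): 2 bp
  [129,135): 6 bp
  [135,145): 10 bp
  [145,149): 4 bp
  [149,165): 16 bp
  [165,167): 2 bp
  [167,169): 2 bp
  [169,174): 5 bp
  [174,180): 6 bp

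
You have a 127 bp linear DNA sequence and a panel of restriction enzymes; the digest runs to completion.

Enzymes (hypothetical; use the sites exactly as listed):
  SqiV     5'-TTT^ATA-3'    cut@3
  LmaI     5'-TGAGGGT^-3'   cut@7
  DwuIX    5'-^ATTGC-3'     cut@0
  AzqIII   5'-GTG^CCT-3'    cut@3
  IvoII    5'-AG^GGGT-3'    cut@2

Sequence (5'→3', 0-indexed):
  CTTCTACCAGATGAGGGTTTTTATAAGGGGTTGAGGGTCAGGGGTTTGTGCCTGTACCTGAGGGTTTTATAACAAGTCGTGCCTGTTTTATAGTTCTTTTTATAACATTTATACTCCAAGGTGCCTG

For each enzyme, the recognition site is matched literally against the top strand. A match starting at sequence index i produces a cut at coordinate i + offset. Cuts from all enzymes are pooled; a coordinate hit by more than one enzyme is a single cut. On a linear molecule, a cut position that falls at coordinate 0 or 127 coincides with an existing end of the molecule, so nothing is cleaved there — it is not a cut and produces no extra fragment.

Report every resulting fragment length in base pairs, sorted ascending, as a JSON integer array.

[3,3,4,4,5,8,9,9,11,12,13,13,15,18]

Per-enzyme occurrences:
  SqiV TTTATA/3: at [19, 65, 86, 98, 107] ⇒ [22, 68, 89, 101, 110]
  LmaI TGAGGGT/7: at [11, 31, 58] ⇒ [18, 38, 65]
  DwuIX (ATTGC, off=0): no sites
  AzqIII GTGCCT/3: at [47, 78, 120] ⇒ [50, 81, 123]
  IvoII AGGGGT/2: at [25, 39] ⇒ [27, 41]

Pooled cuts: [18, 22, 27, 38, 41, 50, 65, 68, 81, 89, 101, 110, 123]

Fragments:
  [0,18): 18 bp
  [18,22): 4 bp
  [22,27): 5 bp
  [27,38): 11 bp
  [38,41): 3 bp
  [41,50): 9 bp
  [50,65): 15 bp
  [65,68): 3 bp
  [68,81): 13 bp
  [81,89): 8 bp
  [89,101): 12 bp
  [101,110): 9 bp
  [110,123): 13 bp
  [123,127): 4 bp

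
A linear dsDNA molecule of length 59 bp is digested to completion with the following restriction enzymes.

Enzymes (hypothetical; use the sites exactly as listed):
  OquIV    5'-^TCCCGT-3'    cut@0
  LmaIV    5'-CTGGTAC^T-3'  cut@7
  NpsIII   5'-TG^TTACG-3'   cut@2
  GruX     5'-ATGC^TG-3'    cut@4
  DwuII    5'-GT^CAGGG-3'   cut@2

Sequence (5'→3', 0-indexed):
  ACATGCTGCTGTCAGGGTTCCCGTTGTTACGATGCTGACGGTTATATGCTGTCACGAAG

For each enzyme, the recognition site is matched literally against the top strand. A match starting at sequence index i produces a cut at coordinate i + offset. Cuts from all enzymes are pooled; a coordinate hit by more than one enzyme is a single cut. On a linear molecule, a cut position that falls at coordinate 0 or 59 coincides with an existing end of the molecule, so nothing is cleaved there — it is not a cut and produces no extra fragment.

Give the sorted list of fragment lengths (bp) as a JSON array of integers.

[6,6,6,8,9,10,14]

Site scan:
  OquIV (TCCCGT, off=0): starts [18] → cuts [18]
  LmaIV (CTGGTACT, off=7): no sites
  NpsIII (TGTTACG, off=2): starts [24] → cuts [26]
  GruX (ATGCTG, off=4): starts [2, 31, 45] → cuts [6, 35, 49]
  DwuII (GTCAGGG, off=2): starts [10] → cuts [12]

Pooled cuts: [6, 12, 18, 26, 35, 49]

Fragments:
  [0,6): 6 bp
  [6,12): 6 bp
  [12,18): 6 bp
  [18,26): 8 bp
  [26,35): 9 bp
  [35,49): 14 bp
  [49,59): 10 bp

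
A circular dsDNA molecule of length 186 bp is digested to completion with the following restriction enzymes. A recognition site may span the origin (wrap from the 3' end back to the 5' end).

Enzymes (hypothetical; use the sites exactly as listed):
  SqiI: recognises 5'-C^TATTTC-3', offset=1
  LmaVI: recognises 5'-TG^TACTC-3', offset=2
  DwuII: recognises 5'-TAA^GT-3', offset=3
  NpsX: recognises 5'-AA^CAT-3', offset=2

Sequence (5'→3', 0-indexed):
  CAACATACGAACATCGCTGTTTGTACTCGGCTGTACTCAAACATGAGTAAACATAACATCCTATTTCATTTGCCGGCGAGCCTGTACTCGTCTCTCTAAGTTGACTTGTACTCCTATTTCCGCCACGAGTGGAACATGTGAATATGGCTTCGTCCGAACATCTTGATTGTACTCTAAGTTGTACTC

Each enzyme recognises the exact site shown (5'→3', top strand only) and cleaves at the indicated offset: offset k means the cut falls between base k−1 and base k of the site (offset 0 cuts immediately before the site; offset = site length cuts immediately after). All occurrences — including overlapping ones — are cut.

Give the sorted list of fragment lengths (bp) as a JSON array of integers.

[4,5,5,6,8,8,8,8,9,10,10,11,12,15,20,23,24]

Site scan:
  SqiI CTATTTC/1: at [60, 113] ⇒ [61, 114]
  LmaVI TGTACTC/2: at [21, 31, 82, 106, 167, 179] ⇒ [23, 33, 84, 108, 169, 181]
  DwuII TAAGT/3: at [96, 174] ⇒ [99, 177]
  NpsX AACAT/2: at [1, 9, 39, 49, 54, 132, 156] ⇒ [3, 11, 41, 51, 56, 134, 158]

All cut coordinates (distinct, sorted): [3, 11, 23, 33, 41, 51, 56, 61, 84, 99, 108, 114, 134, 158, 169, 177, 181]

Fragment lengths:
  3→11: 8 bp
  11→23: 12 bp
  23→33: 10 bp
  33→41: 8 bp
  41→51: 10 bp
  51→56: 5 bp
  56→61: 5 bp
  61→84: 23 bp
  84→99: 15 bp
  99→108: 9 bp
  108→114: 6 bp
  114→134: 20 bp
  134→158: 24 bp
  158→169: 11 bp
  169→177: 8 bp
  177→181: 4 bp
  181→3 (wrap): 186-181+3 = 8 bp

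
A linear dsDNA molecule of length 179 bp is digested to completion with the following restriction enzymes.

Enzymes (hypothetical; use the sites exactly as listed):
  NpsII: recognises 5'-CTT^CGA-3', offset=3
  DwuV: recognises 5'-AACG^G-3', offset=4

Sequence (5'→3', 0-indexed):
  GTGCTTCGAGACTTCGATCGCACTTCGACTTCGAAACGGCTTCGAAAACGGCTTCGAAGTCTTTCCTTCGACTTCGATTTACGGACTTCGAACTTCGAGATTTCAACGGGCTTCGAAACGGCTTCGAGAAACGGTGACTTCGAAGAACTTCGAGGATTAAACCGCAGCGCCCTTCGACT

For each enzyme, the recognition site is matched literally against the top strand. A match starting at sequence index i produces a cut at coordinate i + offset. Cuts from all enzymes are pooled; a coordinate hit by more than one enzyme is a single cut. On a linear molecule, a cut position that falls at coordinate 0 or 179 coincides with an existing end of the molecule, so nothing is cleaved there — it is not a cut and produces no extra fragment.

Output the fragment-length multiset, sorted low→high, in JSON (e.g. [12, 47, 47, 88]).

Site scan:
  NpsII (CTTCGA, off=3): starts [3, 11, 22, 28, 39, 51, 65, 71, 85, 92, 110, 121, 137, 147, 171] → cuts [6, 14, 25, 31, 42, 54, 68, 74, 88, 95, 113, 124, 140, 150, 174]
  DwuV (AACGG, off=4): starts [34, 46, 104, 116, 129] → cuts [38, 50, 108, 120, 133]

Pooled cuts: [6, 14, 25, 31, 38, 42, 50, 54, 68, 74, 88, 95, 108, 113, 120, 124, 133, 140, 150, 174]

Fragment lengths:
  [0,6): 6 bp
  [6,14): 8 bp
  [14,25): 11 bp
  [25,31): 6 bp
  [31,38): 7 bp
  [38,42): 4 bp
  [42,50): 8 bp
  [50,54): 4 bp
  [54,68): 14 bp
  [68,74): 6 bp
  [74,88): 14 bp
  [88,95): 7 bp
  [95,108): 13 bp
  [108,113): 5 bp
  [113,120): 7 bp
  [120,124): 4 bp
  [124,133): 9 bp
  [133,140): 7 bp
  [140,150): 10 bp
  [150,174): 24 bp
  [174,179): 5 bp

[4,4,4,5,5,6,6,6,7,7,7,7,8,8,9,10,11,13,14,14,24]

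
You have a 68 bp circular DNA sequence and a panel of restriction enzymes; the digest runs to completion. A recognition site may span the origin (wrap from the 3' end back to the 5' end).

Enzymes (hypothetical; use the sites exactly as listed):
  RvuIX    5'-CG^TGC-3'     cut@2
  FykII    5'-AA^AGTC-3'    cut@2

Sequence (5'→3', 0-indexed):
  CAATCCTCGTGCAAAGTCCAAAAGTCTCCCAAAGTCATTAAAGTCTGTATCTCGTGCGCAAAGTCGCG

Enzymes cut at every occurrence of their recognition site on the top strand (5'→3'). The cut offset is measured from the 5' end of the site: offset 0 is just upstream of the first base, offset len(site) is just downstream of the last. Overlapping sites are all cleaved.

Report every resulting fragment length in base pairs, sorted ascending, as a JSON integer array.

[5,7,8,9,10,13,16]

Site scan:
  RvuIX CGTGC/2: at [7, 52] ⇒ [9, 54]
  FykII AAAGTC/2: at [12, 20, 30, 39, 59] ⇒ [14, 22, 32, 41, 61]

All cut coordinates (distinct, sorted): [9, 14, 22, 32, 41, 54, 61]

Fragments:
  9→14: 5 bp
  14→22: 8 bp
  22→32: 10 bp
  32→41: 9 bp
  41→54: 13 bp
  54→61: 7 bp
  61→9 (wrap): 68-61+9 = 16 bp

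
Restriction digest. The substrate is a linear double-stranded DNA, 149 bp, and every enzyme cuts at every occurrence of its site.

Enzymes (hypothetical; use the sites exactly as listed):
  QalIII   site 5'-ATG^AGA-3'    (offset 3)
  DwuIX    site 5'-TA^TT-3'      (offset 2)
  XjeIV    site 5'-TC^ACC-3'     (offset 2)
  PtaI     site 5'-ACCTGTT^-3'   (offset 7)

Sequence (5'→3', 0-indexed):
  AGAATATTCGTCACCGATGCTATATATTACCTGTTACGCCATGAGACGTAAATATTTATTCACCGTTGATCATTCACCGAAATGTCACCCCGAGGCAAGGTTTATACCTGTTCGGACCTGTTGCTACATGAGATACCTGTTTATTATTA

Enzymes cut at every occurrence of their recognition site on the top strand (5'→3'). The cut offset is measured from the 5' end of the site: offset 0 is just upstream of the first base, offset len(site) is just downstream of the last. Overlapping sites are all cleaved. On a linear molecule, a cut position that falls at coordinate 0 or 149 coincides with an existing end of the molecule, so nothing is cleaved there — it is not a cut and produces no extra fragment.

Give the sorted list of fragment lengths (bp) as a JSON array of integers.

Site scan:
  QalIII ATGAGA/3: at [40, 127] ⇒ [43, 130]
  DwuIX TATT/2: at [4, 24, 52, 56, 141, 144] ⇒ [6, 26, 54, 58, 143, 146]
  XjeIV TCACC/2: at [10, 59, 73, 84] ⇒ [12, 61, 75, 86]
  PtaI ACCTGTT/7: at [28, 105, 115, 134] ⇒ [35, 112, 122, 141]

Pooled cuts: [6, 12, 26, 35, 43, 54, 58, 61, 75, 86, 112, 122, 130, 141, 143, 146]

Fragment lengths:
  [0,6): 6 bp
  [6,12): 6 bp
  [12,26): 14 bp
  [26,35): 9 bp
  [35,43): 8 bp
  [43,54): 11 bp
  [54,58): 4 bp
  [58,61): 3 bp
  [61,75): 14 bp
  [75,86): 11 bp
  [86,112): 26 bp
  [112,122): 10 bp
  [122,130): 8 bp
  [130,141): 11 bp
  [141,143): 2 bp
  [143,146): 3 bp
  [146,149): 3 bp

[2,3,3,3,4,6,6,8,8,9,10,11,11,11,14,14,26]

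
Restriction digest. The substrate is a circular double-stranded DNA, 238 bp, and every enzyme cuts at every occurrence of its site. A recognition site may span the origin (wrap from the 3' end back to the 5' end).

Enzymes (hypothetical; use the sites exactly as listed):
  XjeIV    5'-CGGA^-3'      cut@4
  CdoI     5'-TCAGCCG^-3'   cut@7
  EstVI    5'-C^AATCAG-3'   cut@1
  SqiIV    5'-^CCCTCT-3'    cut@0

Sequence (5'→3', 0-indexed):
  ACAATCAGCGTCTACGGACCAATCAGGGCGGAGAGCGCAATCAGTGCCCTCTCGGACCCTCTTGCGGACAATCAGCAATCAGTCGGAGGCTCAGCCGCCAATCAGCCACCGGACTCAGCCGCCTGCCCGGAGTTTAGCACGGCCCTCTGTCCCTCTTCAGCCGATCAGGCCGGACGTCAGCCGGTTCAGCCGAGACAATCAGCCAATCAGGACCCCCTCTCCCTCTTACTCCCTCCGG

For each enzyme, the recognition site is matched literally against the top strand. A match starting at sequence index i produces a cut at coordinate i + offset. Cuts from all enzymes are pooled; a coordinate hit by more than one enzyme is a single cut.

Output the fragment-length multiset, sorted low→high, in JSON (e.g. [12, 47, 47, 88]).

[1,1,2,2,4,6,6,7,8,8,8,8,9,9,10,10,10,10,11,11,11,12,12,13,14,16,19]

Per-enzyme occurrences:
  XjeIV CGGA/4: at [14, 28, 52, 64, 83, 109, 127, 170, 235] ⇒ [1, 18, 32, 56, 68, 87, 113, 131, 174]
  CdoI TCAGCCG/7: at [90, 114, 156, 176, 185] ⇒ [97, 121, 163, 183, 192]
  EstVI CAATCAG/1: at [1, 19, 37, 68, 75, 98, 195, 203] ⇒ [2, 20, 38, 69, 76, 99, 196, 204]
  SqiIV CCCTCT/0: at [46, 56, 142, 150, 214, 220] ⇒ [46, 56, 142, 150, 214, 220]

Pooled cuts: [1, 2, 18, 20, 32, 38, 46, 56, 68, 69, 76, 87, 97, 99, 113, 121, 131, 142, 150, 163, 174, 183, 192, 196, 204, 214, 220]

Fragment lengths:
  1→2: 1 bp
  2→18: 16 bp
  18→20: 2 bp
  20→32: 12 bp
  32→38: 6 bp
  38→46: 8 bp
  46→56: 10 bp
  56→68: 12 bp
  68→69: 1 bp
  69→76: 7 bp
  76→87: 11 bp
  87→97: 10 bp
  97→99: 2 bp
  99→113: 14 bp
  113→121: 8 bp
  121→131: 10 bp
  131→142: 11 bp
  142→150: 8 bp
  150→163: 13 bp
  163→174: 11 bp
  174→183: 9 bp
  183→192: 9 bp
  192→196: 4 bp
  196→204: 8 bp
  204→214: 10 bp
  214→220: 6 bp
  220→1 (wrap): 238-220+1 = 19 bp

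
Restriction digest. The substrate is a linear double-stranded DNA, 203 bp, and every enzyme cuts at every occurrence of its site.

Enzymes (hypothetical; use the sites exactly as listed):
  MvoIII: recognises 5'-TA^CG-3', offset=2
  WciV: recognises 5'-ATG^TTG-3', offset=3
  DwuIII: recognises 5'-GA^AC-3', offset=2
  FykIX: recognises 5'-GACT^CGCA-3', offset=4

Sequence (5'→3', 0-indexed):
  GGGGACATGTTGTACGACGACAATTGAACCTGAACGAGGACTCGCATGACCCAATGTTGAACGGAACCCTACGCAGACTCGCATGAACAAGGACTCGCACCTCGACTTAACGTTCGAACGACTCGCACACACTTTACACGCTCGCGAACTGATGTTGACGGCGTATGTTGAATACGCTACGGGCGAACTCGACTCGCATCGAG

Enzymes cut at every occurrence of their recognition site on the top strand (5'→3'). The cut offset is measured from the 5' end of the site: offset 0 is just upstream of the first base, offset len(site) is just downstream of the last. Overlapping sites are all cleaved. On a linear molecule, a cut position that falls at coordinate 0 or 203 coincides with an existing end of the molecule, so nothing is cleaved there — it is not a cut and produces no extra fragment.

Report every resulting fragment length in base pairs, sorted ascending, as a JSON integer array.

Per-enzyme occurrences:
  MvoIII (TACG, off=2): starts [12, 69, 172, 177] → cuts [14, 71, 174, 179]
  WciV (ATGTTG, off=3): starts [6, 53, 151, 164] → cuts [9, 56, 154, 167]
  DwuIII (GAAC, off=2): starts [25, 31, 58, 63, 84, 115, 145, 184] → cuts [27, 33, 60, 65, 86, 117, 147, 186]
  FykIX (GACTCGCA, off=4): starts [38, 75, 91, 119, 190] → cuts [42, 79, 95, 123, 194]

Pooled cuts: [9, 14, 27, 33, 42, 56, 60, 65, 71, 79, 86, 95, 117, 123, 147, 154, 167, 174, 179, 186, 194]

Fragment lengths:
  [0,9): 9 bp
  [9,14): 5 bp
  [14,27): 13 bp
  [27,33): 6 bp
  [33,42): 9 bp
  [42,56): 14 bp
  [56,60): 4 bp
  [60,65): 5 bp
  [65,71): 6 bp
  [71,79): 8 bp
  [79,86): 7 bp
  [86,95): 9 bp
  [95,117): 22 bp
  [117,123): 6 bp
  [123,147): 24 bp
  [147,154): 7 bp
  [154,167): 13 bp
  [167,174): 7 bp
  [174,179): 5 bp
  [179,186): 7 bp
  [186,194): 8 bp
  [194,203): 9 bp

[4,5,5,5,6,6,6,7,7,7,7,8,8,9,9,9,9,13,13,14,22,24]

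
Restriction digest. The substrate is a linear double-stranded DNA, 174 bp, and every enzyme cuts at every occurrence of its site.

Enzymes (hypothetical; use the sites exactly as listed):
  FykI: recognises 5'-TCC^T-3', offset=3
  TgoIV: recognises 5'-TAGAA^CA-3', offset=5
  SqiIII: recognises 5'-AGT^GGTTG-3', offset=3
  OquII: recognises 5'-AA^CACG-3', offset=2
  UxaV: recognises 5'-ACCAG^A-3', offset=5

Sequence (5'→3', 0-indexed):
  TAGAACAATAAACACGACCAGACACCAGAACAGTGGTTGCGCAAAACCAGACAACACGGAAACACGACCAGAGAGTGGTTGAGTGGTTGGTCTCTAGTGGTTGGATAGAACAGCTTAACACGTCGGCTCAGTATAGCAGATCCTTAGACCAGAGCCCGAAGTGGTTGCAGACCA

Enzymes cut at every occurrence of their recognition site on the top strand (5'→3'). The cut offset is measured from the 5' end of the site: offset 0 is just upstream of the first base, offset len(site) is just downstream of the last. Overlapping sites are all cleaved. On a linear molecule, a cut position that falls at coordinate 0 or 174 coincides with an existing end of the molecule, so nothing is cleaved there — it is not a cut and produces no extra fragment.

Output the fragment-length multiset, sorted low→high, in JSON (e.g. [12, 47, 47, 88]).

[4,5,5,6,7,7,8,8,8,9,9,9,10,12,12,14,16,25]

Per-enzyme occurrences:
  FykI TCCT/3: at [140] ⇒ [143]
  TgoIV TAGAACA/5: at [0, 105] ⇒ [5, 110]
  SqiIII AGTGGTTG/3: at [31, 73, 81, 95, 159] ⇒ [34, 76, 84, 98, 162]
  OquII AACACG/2: at [10, 52, 60, 116] ⇒ [12, 54, 62, 118]
  UxaV ACCAGA/5: at [16, 23, 45, 66, 147] ⇒ [21, 28, 50, 71, 152]

All cut coordinates (distinct, sorted): [5, 12, 21, 28, 34, 50, 54, 62, 71, 76, 84, 98, 110, 118, 143, 152, 162]

Fragment lengths:
  [0,5): 5 bp
  [5,12): 7 bp
  [12,21): 9 bp
  [21,28): 7 bp
  [28,34): 6 bp
  [34,50): 16 bp
  [50,54): 4 bp
  [54,62): 8 bp
  [62,71): 9 bp
  [71,76): 5 bp
  [76,84): 8 bp
  [84,98): 14 bp
  [98,110): 12 bp
  [110,118): 8 bp
  [118,143): 25 bp
  [143,152): 9 bp
  [152,162): 10 bp
  [162,174): 12 bp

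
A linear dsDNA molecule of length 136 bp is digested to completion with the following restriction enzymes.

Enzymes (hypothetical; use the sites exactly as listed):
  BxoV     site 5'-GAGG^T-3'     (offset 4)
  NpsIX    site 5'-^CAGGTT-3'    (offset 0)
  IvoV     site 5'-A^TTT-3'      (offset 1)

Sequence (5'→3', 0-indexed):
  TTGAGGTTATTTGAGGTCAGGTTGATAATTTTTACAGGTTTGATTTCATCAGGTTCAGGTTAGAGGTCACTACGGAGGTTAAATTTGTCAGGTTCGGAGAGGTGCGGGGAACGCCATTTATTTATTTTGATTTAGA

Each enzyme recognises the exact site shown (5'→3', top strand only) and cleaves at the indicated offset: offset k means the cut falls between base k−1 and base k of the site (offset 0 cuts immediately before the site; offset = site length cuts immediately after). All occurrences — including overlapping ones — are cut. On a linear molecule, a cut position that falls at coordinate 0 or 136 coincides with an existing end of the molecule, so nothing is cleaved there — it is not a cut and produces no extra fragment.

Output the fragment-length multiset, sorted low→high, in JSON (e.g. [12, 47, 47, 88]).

Scan for sites:
  BxoV (GAGGT, off=4): starts [2, 12, 62, 74, 98] → cuts [6, 16, 66, 78, 102]
  NpsIX (CAGGTT, off=0): starts [17, 34, 49, 55, 88] → cuts [17, 34, 49, 55, 88]
  IvoV (ATTT, off=1): starts [8, 27, 42, 82, 115, 119, 123, 129] → cuts [9, 28, 43, 83, 116, 120, 124, 130]

Pooled cuts: [6, 9, 16, 17, 28, 34, 43, 49, 55, 66, 78, 83, 88, 102, 116, 120, 124, 130]

Fragments:
  [0,6): 6 bp
  [6,9): 3 bp
  [9,16): 7 bp
  [16,17): 1 bp
  [17,28): 11 bp
  [28,34): 6 bp
  [34,43): 9 bp
  [43,49): 6 bp
  [49,55): 6 bp
  [55,66): 11 bp
  [66,78): 12 bp
  [78,83): 5 bp
  [83,88): 5 bp
  [88,102): 14 bp
  [102,116): 14 bp
  [116,120): 4 bp
  [120,124): 4 bp
  [124,130): 6 bp
  [130,136): 6 bp

[1,3,4,4,5,5,6,6,6,6,6,6,7,9,11,11,12,14,14]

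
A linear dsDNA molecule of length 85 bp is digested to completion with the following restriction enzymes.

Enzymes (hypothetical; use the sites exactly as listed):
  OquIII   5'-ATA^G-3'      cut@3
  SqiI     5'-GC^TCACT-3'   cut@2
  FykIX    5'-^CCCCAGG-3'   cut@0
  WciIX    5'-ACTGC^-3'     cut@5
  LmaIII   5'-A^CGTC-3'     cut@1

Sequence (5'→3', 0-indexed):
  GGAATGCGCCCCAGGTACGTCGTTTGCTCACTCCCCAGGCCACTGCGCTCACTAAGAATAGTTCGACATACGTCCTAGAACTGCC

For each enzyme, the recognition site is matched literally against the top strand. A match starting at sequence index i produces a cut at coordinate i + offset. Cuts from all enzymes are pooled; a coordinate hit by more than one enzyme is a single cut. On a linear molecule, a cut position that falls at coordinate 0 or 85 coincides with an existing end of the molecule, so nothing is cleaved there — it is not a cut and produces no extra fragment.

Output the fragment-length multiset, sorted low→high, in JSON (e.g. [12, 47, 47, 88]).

Per-enzyme occurrences:
  OquIII (ATAG, off=3): starts [57] → cuts [60]
  SqiI (GCTCACT, off=2): starts [25, 46] → cuts [27, 48]
  FykIX (CCCCAGG, off=0): starts [8, 32] → cuts [8, 32]
  WciIX (ACTGC, off=5): starts [41, 79] → cuts [46, 84]
  LmaIII (ACGTC, off=1): starts [16, 69] → cuts [17, 70]

Pooled cuts: [8, 17, 27, 32, 46, 48, 60, 70, 84]

Fragments:
  [0,8): 8 bp
  [8,17): 9 bp
  [17,27): 10 bp
  [27,32): 5 bp
  [32,46): 14 bp
  [46,48): 2 bp
  [48,60): 12 bp
  [60,70): 10 bp
  [70,84): 14 bp
  [84,85): 1 bp

[1,2,5,8,9,10,10,12,14,14]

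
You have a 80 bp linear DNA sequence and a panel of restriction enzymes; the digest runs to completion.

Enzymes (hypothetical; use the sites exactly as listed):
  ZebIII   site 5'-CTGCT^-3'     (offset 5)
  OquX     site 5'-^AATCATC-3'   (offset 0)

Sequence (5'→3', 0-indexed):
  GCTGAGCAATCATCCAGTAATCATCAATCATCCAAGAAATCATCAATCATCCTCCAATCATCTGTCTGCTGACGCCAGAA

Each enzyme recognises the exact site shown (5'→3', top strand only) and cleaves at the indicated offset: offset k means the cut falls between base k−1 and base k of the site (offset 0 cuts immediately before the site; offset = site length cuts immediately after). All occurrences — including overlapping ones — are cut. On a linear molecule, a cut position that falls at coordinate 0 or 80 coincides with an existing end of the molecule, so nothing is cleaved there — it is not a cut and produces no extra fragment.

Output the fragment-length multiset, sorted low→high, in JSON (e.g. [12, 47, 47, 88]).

[7,7,7,10,11,11,12,15]

Per-enzyme occurrences:
  ZebIII CTGCT/5: at [65] ⇒ [70]
  OquX AATCATC/0: at [7, 18, 25, 37, 44, 55] ⇒ [7, 18, 25, 37, 44, 55]

Pooled cuts: [7, 18, 25, 37, 44, 55, 70]

Fragments:
  [0,7): 7 bp
  [7,18): 11 bp
  [18,25): 7 bp
  [25,37): 12 bp
  [37,44): 7 bp
  [44,55): 11 bp
  [55,70): 15 bp
  [70,80): 10 bp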